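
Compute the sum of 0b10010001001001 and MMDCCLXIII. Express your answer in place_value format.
Convert 0b10010001001001 (binary) → 8192 + 1024 + 64 + 8 + 1 = 9289 (decimal)
Convert MMDCCLXIII (Roman numeral) → 1000 + 1000 + 500 + 100 + 100 + 50 + 10 + 1 + 1 + 1 = 2763 (decimal)
Compute 9289 + 2763 = 12052
Convert 12052 (decimal) → 12052 = 12×1000 + 5×10 + 2 → 12 thousands, 5 tens, 2 ones (place-value notation)
12 thousands, 5 tens, 2 ones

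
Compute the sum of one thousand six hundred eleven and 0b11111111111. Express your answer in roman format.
Convert one thousand six hundred eleven (English words) → 1×1000 + 6×100 + 11 = 1611 (decimal)
Convert 0b11111111111 (binary) → 1024 + 512 + 256 + 128 + 64 + 32 + 16 + 8 + 4 + 2 + 1 = 2047 (decimal)
Compute 1611 + 2047 = 3658
Convert 3658 (decimal) → 3658 = 1000 + 1000 + 1000 + 500 + 100 + 50 + 5 + 1 + 1 + 1 → MMMDCLVIII (Roman numeral)
MMMDCLVIII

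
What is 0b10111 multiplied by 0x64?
Convert 0b10111 (binary) → 16 + 4 + 2 + 1 = 23 (decimal)
Convert 0x64 (hexadecimal) → 6×16 + 4 = 100 (decimal)
Compute 23 × 100 = 2300
2300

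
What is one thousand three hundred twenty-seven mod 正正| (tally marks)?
Convert one thousand three hundred twenty-seven (English words) → 1×1000 + 3×100 + 27 = 1327 (decimal)
Convert 正正| (tally marks) → 5 + 5 + 1 = 11 (decimal)
Compute 1327 mod 11 = 7
7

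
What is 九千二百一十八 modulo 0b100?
Convert 九千二百一十八 (Chinese numeral) → 9×1000 + 2×100 + 1×10 + 8 = 9218 (decimal)
Convert 0b100 (binary) → 4 (decimal)
Compute 9218 mod 4 = 2
2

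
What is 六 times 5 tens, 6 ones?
Convert 六 (Chinese numeral) → 6 (decimal)
Convert 5 tens, 6 ones (place-value notation) → 5×10 + 6 = 56 (decimal)
Compute 6 × 56 = 336
336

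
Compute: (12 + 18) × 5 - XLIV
Convert XLIV (Roman numeral) → 40 + 4 = 44 (decimal)
Expression in decimal: (12 + 18) × 5 - 44
Parentheses first: 12 + 18 = 30
Multiply: 30 × 5 = 150
Subtract: 150 - 44 = 106
106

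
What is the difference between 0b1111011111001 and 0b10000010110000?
Convert 0b1111011111001 (binary) → 4096 + 2048 + 1024 + 512 + 128 + 64 + 32 + 16 + 8 + 1 = 7929 (decimal)
Convert 0b10000010110000 (binary) → 8192 + 128 + 32 + 16 = 8368 (decimal)
Difference: |7929 - 8368| = 439
439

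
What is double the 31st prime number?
The 31st prime number = 127
Compute 127 × 2 = 254
254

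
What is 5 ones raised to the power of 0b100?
Convert 5 ones (place-value notation) → 5 (decimal)
Convert 0b100 (binary) → 4 (decimal)
Compute 5 ^ 4 = 625
625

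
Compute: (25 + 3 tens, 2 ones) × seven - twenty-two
Convert 3 tens, 2 ones (place-value notation) → 3×10 + 2 = 32 (decimal)
Convert seven (English words) → 7 (decimal)
Convert twenty-two (English words) → 22 (decimal)
Expression in decimal: (25 + 32) × 7 - 22
Parentheses first: 25 + 32 = 57
Multiply: 57 × 7 = 399
Subtract: 399 - 22 = 377
377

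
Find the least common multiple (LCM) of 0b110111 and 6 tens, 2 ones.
Convert 0b110111 (binary) → 32 + 16 + 4 + 2 + 1 = 55 (decimal)
Convert 6 tens, 2 ones (place-value notation) → 6×10 + 2 = 62 (decimal)
Compute lcm(55, 62) = 3410
3410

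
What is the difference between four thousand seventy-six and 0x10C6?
Convert four thousand seventy-six (English words) → 4×1000 + 76 = 4076 (decimal)
Convert 0x10C6 (hexadecimal) → 1×4096 + 12×16 + 6 = 4294 (decimal)
Difference: |4076 - 4294| = 218
218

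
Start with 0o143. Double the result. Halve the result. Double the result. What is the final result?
Convert 0o143 (octal) → 1×64 + 4×8 + 3 = 99 (decimal)
Start: 99
99 × 2 = 198
198 ÷ 2 = 99
99 × 2 = 198
198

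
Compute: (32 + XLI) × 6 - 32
Convert XLI (Roman numeral) → 40 + 1 = 41 (decimal)
Expression in decimal: (32 + 41) × 6 - 32
Parentheses first: 32 + 41 = 73
Multiply: 73 × 6 = 438
Subtract: 438 - 32 = 406
406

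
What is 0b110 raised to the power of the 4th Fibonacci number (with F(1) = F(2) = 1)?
Convert 0b110 (binary) → 4 + 2 = 6 (decimal)
Convert the 4th Fibonacci number (with F(1) = F(2) = 1) (Fibonacci index) → 1, 1, 2, 3 → 3 (decimal)
Compute 6 ^ 3 = 216
216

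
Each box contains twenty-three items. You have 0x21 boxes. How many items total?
Convert twenty-three (English words) → 23 (decimal)
Convert 0x21 (hexadecimal) → 2×16 + 1 = 33 (decimal)
Compute 23 × 33 = 759
759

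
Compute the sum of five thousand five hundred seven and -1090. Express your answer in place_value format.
Convert five thousand five hundred seven (English words) → 5×1000 + 5×100 + 7 = 5507 (decimal)
Compute 5507 + -1090 = 4417
Convert 4417 (decimal) → 4417 = 4×1000 + 4×100 + 1×10 + 7 → 4 thousands, 4 hundreds, 1 ten, 7 ones (place-value notation)
4 thousands, 4 hundreds, 1 ten, 7 ones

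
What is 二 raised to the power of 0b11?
Convert 二 (Chinese numeral) → 2 (decimal)
Convert 0b11 (binary) → 2 + 1 = 3 (decimal)
Compute 2 ^ 3 = 8
8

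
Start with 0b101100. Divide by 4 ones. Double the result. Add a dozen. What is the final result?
Convert 0b101100 (binary) → 32 + 8 + 4 = 44 (decimal)
Start: 44
Convert 4 ones (place-value notation) → 4 (decimal)
44 ÷ 4 = 11
11 × 2 = 22
Convert a dozen (colloquial) → 12 (decimal)
22 + 12 = 34
34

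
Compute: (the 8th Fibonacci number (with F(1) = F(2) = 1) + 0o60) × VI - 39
Convert the 8th Fibonacci number (with F(1) = F(2) = 1) (Fibonacci index) → 1, 1, 2, 3, 5, 8, 13, 21 → 21 (decimal)
Convert 0o60 (octal) → 6×8 = 48 (decimal)
Convert VI (Roman numeral) → 5 + 1 = 6 (decimal)
Expression in decimal: (21 + 48) × 6 - 39
Parentheses first: 21 + 48 = 69
Multiply: 69 × 6 = 414
Subtract: 414 - 39 = 375
375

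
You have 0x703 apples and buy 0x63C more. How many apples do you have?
Convert 0x703 (hexadecimal) → 7×256 + 3 = 1795 (decimal)
Convert 0x63C (hexadecimal) → 6×256 + 3×16 + 12 = 1596 (decimal)
Compute 1795 + 1596 = 3391
3391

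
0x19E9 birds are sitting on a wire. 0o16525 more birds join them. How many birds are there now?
Convert 0x19E9 (hexadecimal) → 1×4096 + 9×256 + 14×16 + 9 = 6633 (decimal)
Convert 0o16525 (octal) → 1×4096 + 6×512 + 5×64 + 2×8 + 5 = 7509 (decimal)
Compute 6633 + 7509 = 14142
14142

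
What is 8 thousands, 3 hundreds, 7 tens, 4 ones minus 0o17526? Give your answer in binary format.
Convert 8 thousands, 3 hundreds, 7 tens, 4 ones (place-value notation) → 8×1000 + 3×100 + 7×10 + 4 = 8374 (decimal)
Convert 0o17526 (octal) → 1×4096 + 7×512 + 5×64 + 2×8 + 6 = 8022 (decimal)
Compute 8374 - 8022 = 352
Convert 352 (decimal) → 352 = 256 + 64 + 32 → 0b101100000 (binary)
0b101100000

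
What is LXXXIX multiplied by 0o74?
Convert LXXXIX (Roman numeral) → 50 + 10 + 10 + 10 + 9 = 89 (decimal)
Convert 0o74 (octal) → 7×8 + 4 = 60 (decimal)
Compute 89 × 60 = 5340
5340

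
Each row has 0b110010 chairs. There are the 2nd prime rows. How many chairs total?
Convert 0b110010 (binary) → 32 + 16 + 2 = 50 (decimal)
Convert the 2nd prime (prime index) → 3 (decimal)
Compute 50 × 3 = 150
150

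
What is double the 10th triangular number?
The 10th triangular number = 10×11/2 = 55
Compute 55 × 2 = 110
110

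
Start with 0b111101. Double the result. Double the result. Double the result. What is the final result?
Convert 0b111101 (binary) → 32 + 16 + 8 + 4 + 1 = 61 (decimal)
Start: 61
61 × 2 = 122
122 × 2 = 244
244 × 2 = 488
488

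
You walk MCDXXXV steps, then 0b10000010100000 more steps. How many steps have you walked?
Convert MCDXXXV (Roman numeral) → 1000 + 400 + 10 + 10 + 10 + 5 = 1435 (decimal)
Convert 0b10000010100000 (binary) → 8192 + 128 + 32 = 8352 (decimal)
Compute 1435 + 8352 = 9787
9787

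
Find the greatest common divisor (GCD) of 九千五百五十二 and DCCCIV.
Convert 九千五百五十二 (Chinese numeral) → 9×1000 + 5×100 + 5×10 + 2 = 9552 (decimal)
Convert DCCCIV (Roman numeral) → 500 + 100 + 100 + 100 + 4 = 804 (decimal)
Compute gcd(9552, 804) = 12
12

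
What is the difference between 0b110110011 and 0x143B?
Convert 0b110110011 (binary) → 256 + 128 + 32 + 16 + 2 + 1 = 435 (decimal)
Convert 0x143B (hexadecimal) → 1×4096 + 4×256 + 3×16 + 11 = 5179 (decimal)
Difference: |435 - 5179| = 4744
4744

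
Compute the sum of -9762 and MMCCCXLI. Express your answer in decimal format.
Convert MMCCCXLI (Roman numeral) → 1000 + 1000 + 100 + 100 + 100 + 40 + 1 = 2341 (decimal)
Compute -9762 + 2341 = -7421
-7421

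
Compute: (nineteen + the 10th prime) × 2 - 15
Convert nineteen (English words) → 19 (decimal)
Convert the 10th prime (prime index) → 29 (decimal)
Expression in decimal: (19 + 29) × 2 - 15
Parentheses first: 19 + 29 = 48
Multiply: 48 × 2 = 96
Subtract: 96 - 15 = 81
81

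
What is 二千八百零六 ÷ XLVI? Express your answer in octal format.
Convert 二千八百零六 (Chinese numeral) → 2×1000 + 8×100 + 6 = 2806 (decimal)
Convert XLVI (Roman numeral) → 40 + 5 + 1 = 46 (decimal)
Compute 2806 ÷ 46 = 61
Convert 61 (decimal) → 61 = 7×8 + 5 → 0o75 (octal)
0o75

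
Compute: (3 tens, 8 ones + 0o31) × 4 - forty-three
Convert 3 tens, 8 ones (place-value notation) → 3×10 + 8 = 38 (decimal)
Convert 0o31 (octal) → 3×8 + 1 = 25 (decimal)
Convert forty-three (English words) → 43 (decimal)
Expression in decimal: (38 + 25) × 4 - 43
Parentheses first: 38 + 25 = 63
Multiply: 63 × 4 = 252
Subtract: 252 - 43 = 209
209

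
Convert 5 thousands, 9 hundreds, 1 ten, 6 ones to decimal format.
Convert 5 thousands, 9 hundreds, 1 ten, 6 ones (place-value notation) → 5×1000 + 9×100 + 1×10 + 6 = 5916 (decimal)
5916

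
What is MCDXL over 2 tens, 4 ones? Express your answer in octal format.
Convert MCDXL (Roman numeral) → 1000 + 400 + 40 = 1440 (decimal)
Convert 2 tens, 4 ones (place-value notation) → 2×10 + 4 = 24 (decimal)
Compute 1440 ÷ 24 = 60
Convert 60 (decimal) → 60 = 7×8 + 4 → 0o74 (octal)
0o74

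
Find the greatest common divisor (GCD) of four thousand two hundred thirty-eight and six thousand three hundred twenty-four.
Convert four thousand two hundred thirty-eight (English words) → 4×1000 + 2×100 + 38 = 4238 (decimal)
Convert six thousand three hundred twenty-four (English words) → 6×1000 + 3×100 + 24 = 6324 (decimal)
Compute gcd(4238, 6324) = 2
2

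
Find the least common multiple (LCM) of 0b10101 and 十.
Convert 0b10101 (binary) → 16 + 4 + 1 = 21 (decimal)
Convert 十 (Chinese numeral) → 1×10 = 10 (decimal)
Compute lcm(21, 10) = 210
210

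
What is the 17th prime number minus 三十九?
The 17th prime number = 59
Convert 三十九 (Chinese numeral) → 3×10 + 9 = 39 (decimal)
Compute 59 - 39 = 20
20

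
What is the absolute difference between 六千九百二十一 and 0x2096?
Convert 六千九百二十一 (Chinese numeral) → 6×1000 + 9×100 + 2×10 + 1 = 6921 (decimal)
Convert 0x2096 (hexadecimal) → 2×4096 + 9×16 + 6 = 8342 (decimal)
Compute |6921 - 8342| = 1421
1421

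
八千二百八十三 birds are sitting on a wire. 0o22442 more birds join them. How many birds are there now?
Convert 八千二百八十三 (Chinese numeral) → 8×1000 + 2×100 + 8×10 + 3 = 8283 (decimal)
Convert 0o22442 (octal) → 2×4096 + 2×512 + 4×64 + 4×8 + 2 = 9506 (decimal)
Compute 8283 + 9506 = 17789
17789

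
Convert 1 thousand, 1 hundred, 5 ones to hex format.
Convert 1 thousand, 1 hundred, 5 ones (place-value notation) → 1×1000 + 1×100 + 5 = 1105 (decimal)
Convert 1105 (decimal) → 1105 = 4×256 + 5×16 + 1 → 0x451 (hexadecimal)
0x451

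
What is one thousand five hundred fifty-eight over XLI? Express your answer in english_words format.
Convert one thousand five hundred fifty-eight (English words) → 1×1000 + 5×100 + 58 = 1558 (decimal)
Convert XLI (Roman numeral) → 40 + 1 = 41 (decimal)
Compute 1558 ÷ 41 = 38
Convert 38 (decimal) → thirty-eight (English words)
thirty-eight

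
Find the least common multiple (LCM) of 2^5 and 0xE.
Convert 2^5 (power) → 32 (decimal)
Convert 0xE (hexadecimal) → 14 (decimal)
Compute lcm(32, 14) = 224
224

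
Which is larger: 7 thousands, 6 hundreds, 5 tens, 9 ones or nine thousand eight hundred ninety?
Convert 7 thousands, 6 hundreds, 5 tens, 9 ones (place-value notation) → 7×1000 + 6×100 + 5×10 + 9 = 7659 (decimal)
Convert nine thousand eight hundred ninety (English words) → 9×1000 + 8×100 + 90 = 9890 (decimal)
Compare 7659 vs 9890: larger = 9890
9890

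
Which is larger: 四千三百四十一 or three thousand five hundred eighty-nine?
Convert 四千三百四十一 (Chinese numeral) → 4×1000 + 3×100 + 4×10 + 1 = 4341 (decimal)
Convert three thousand five hundred eighty-nine (English words) → 3×1000 + 5×100 + 89 = 3589 (decimal)
Compare 4341 vs 3589: larger = 4341
4341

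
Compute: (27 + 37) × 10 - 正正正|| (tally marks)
Convert 正正正|| (tally marks) → 5 + 5 + 5 + 2 = 17 (decimal)
Expression in decimal: (27 + 37) × 10 - 17
Parentheses first: 27 + 37 = 64
Multiply: 64 × 10 = 640
Subtract: 640 - 17 = 623
623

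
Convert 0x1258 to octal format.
Convert 0x1258 (hexadecimal) → 1×4096 + 2×256 + 5×16 + 8 = 4696 (decimal)
Convert 4696 (decimal) → 4696 = 1×4096 + 1×512 + 1×64 + 3×8 → 0o11130 (octal)
0o11130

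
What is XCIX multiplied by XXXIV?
Convert XCIX (Roman numeral) → 90 + 9 = 99 (decimal)
Convert XXXIV (Roman numeral) → 10 + 10 + 10 + 4 = 34 (decimal)
Compute 99 × 34 = 3366
3366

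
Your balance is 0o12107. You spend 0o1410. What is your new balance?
Convert 0o12107 (octal) → 1×4096 + 2×512 + 1×64 + 7 = 5191 (decimal)
Convert 0o1410 (octal) → 1×512 + 4×64 + 1×8 = 776 (decimal)
Compute 5191 - 776 = 4415
4415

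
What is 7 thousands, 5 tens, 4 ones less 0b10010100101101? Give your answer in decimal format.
Convert 7 thousands, 5 tens, 4 ones (place-value notation) → 7×1000 + 5×10 + 4 = 7054 (decimal)
Convert 0b10010100101101 (binary) → 8192 + 1024 + 256 + 32 + 8 + 4 + 1 = 9517 (decimal)
Compute 7054 - 9517 = -2463
-2463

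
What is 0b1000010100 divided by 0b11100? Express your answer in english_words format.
Convert 0b1000010100 (binary) → 512 + 16 + 4 = 532 (decimal)
Convert 0b11100 (binary) → 16 + 8 + 4 = 28 (decimal)
Compute 532 ÷ 28 = 19
Convert 19 (decimal) → nineteen (English words)
nineteen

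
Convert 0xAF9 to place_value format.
Convert 0xAF9 (hexadecimal) → 10×256 + 15×16 + 9 = 2809 (decimal)
Convert 2809 (decimal) → 2809 = 2×1000 + 8×100 + 9 → 2 thousands, 8 hundreds, 9 ones (place-value notation)
2 thousands, 8 hundreds, 9 ones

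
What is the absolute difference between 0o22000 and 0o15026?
Convert 0o22000 (octal) → 2×4096 + 2×512 = 9216 (decimal)
Convert 0o15026 (octal) → 1×4096 + 5×512 + 2×8 + 6 = 6678 (decimal)
Compute |9216 - 6678| = 2538
2538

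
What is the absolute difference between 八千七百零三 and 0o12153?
Convert 八千七百零三 (Chinese numeral) → 8×1000 + 7×100 + 3 = 8703 (decimal)
Convert 0o12153 (octal) → 1×4096 + 2×512 + 1×64 + 5×8 + 3 = 5227 (decimal)
Compute |8703 - 5227| = 3476
3476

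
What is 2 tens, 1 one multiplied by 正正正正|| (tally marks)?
Convert 2 tens, 1 one (place-value notation) → 2×10 + 1 = 21 (decimal)
Convert 正正正正|| (tally marks) → 5 + 5 + 5 + 5 + 2 = 22 (decimal)
Compute 21 × 22 = 462
462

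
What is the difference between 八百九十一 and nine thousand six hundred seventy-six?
Convert 八百九十一 (Chinese numeral) → 8×100 + 9×10 + 1 = 891 (decimal)
Convert nine thousand six hundred seventy-six (English words) → 9×1000 + 6×100 + 76 = 9676 (decimal)
Difference: |891 - 9676| = 8785
8785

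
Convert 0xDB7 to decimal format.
Convert 0xDB7 (hexadecimal) → 13×256 + 11×16 + 7 = 3511 (decimal)
3511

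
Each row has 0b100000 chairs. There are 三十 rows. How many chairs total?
Convert 0b100000 (binary) → 32 (decimal)
Convert 三十 (Chinese numeral) → 3×10 = 30 (decimal)
Compute 32 × 30 = 960
960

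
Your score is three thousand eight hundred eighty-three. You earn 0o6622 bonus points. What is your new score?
Convert three thousand eight hundred eighty-three (English words) → 3×1000 + 8×100 + 83 = 3883 (decimal)
Convert 0o6622 (octal) → 6×512 + 6×64 + 2×8 + 2 = 3474 (decimal)
Compute 3883 + 3474 = 7357
7357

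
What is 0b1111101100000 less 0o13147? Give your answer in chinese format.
Convert 0b1111101100000 (binary) → 4096 + 2048 + 1024 + 512 + 256 + 64 + 32 = 8032 (decimal)
Convert 0o13147 (octal) → 1×4096 + 3×512 + 1×64 + 4×8 + 7 = 5735 (decimal)
Compute 8032 - 5735 = 2297
Convert 2297 (decimal) → 2297 = 2×1000 + 2×100 + 9×10 + 7 → 二千二百九十七 (Chinese numeral)
二千二百九十七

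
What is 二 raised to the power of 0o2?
Convert 二 (Chinese numeral) → 2 (decimal)
Convert 0o2 (octal) → 2 (decimal)
Compute 2 ^ 2 = 4
4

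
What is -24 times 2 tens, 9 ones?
Convert 2 tens, 9 ones (place-value notation) → 2×10 + 9 = 29 (decimal)
Compute -24 × 29 = -696
-696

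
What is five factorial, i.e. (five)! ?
Convert five (English words) → 5 (decimal)
Compute 5! = 120
120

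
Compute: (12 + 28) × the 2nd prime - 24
Convert the 2nd prime (prime index) → 3 (decimal)
Expression in decimal: (12 + 28) × 3 - 24
Parentheses first: 12 + 28 = 40
Multiply: 40 × 3 = 120
Subtract: 120 - 24 = 96
96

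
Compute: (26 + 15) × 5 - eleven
Convert eleven (English words) → 11 (decimal)
Expression in decimal: (26 + 15) × 5 - 11
Parentheses first: 26 + 15 = 41
Multiply: 41 × 5 = 205
Subtract: 205 - 11 = 194
194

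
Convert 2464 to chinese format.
Convert 2464 (decimal) → 2464 = 2×1000 + 4×100 + 6×10 + 4 → 二千四百六十四 (Chinese numeral)
二千四百六十四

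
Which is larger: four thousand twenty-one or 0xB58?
Convert four thousand twenty-one (English words) → 4×1000 + 21 = 4021 (decimal)
Convert 0xB58 (hexadecimal) → 11×256 + 5×16 + 8 = 2904 (decimal)
Compare 4021 vs 2904: larger = 4021
4021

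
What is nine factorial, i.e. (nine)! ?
Convert nine (English words) → 9 (decimal)
Compute 9! = 362880
362880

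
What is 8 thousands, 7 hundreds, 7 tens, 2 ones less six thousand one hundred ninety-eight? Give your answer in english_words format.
Convert 8 thousands, 7 hundreds, 7 tens, 2 ones (place-value notation) → 8×1000 + 7×100 + 7×10 + 2 = 8772 (decimal)
Convert six thousand one hundred ninety-eight (English words) → 6×1000 + 1×100 + 98 = 6198 (decimal)
Compute 8772 - 6198 = 2574
Convert 2574 (decimal) → 2574 = 2×1000 + 5×100 + 74 → two thousand five hundred seventy-four (English words)
two thousand five hundred seventy-four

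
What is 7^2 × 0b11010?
Convert 7^2 (power) → 49 (decimal)
Convert 0b11010 (binary) → 16 + 8 + 2 = 26 (decimal)
Compute 49 × 26 = 1274
1274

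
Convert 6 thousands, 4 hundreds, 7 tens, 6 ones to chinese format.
Convert 6 thousands, 4 hundreds, 7 tens, 6 ones (place-value notation) → 6×1000 + 4×100 + 7×10 + 6 = 6476 (decimal)
Convert 6476 (decimal) → 6476 = 6×1000 + 4×100 + 7×10 + 6 → 六千四百七十六 (Chinese numeral)
六千四百七十六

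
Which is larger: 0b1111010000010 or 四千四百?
Convert 0b1111010000010 (binary) → 4096 + 2048 + 1024 + 512 + 128 + 2 = 7810 (decimal)
Convert 四千四百 (Chinese numeral) → 4×1000 + 4×100 = 4400 (decimal)
Compare 7810 vs 4400: larger = 7810
7810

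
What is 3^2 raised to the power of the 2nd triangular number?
Convert 3^2 (power) → 9 (decimal)
Convert the 2nd triangular number (triangular index) → 2×3/2 = 3 (decimal)
Compute 9 ^ 3 = 729
729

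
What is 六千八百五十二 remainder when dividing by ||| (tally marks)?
Convert 六千八百五十二 (Chinese numeral) → 6×1000 + 8×100 + 5×10 + 2 = 6852 (decimal)
Convert ||| (tally marks) → 3 (decimal)
Compute 6852 mod 3 = 0
0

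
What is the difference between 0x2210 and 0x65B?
Convert 0x2210 (hexadecimal) → 2×4096 + 2×256 + 1×16 = 8720 (decimal)
Convert 0x65B (hexadecimal) → 6×256 + 5×16 + 11 = 1627 (decimal)
Difference: |8720 - 1627| = 7093
7093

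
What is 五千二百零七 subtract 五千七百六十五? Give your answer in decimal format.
Convert 五千二百零七 (Chinese numeral) → 5×1000 + 2×100 + 7 = 5207 (decimal)
Convert 五千七百六十五 (Chinese numeral) → 5×1000 + 7×100 + 6×10 + 5 = 5765 (decimal)
Compute 5207 - 5765 = -558
-558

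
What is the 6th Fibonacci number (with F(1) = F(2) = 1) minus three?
The 6th Fibonacci number (with F(1) = F(2) = 1): 1, 1, 2, 3, 5, 8 → 8
Convert three (English words) → 3 (decimal)
Compute 8 - 3 = 5
5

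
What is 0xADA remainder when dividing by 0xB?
Convert 0xADA (hexadecimal) → 10×256 + 13×16 + 10 = 2778 (decimal)
Convert 0xB (hexadecimal) → 11 (decimal)
Compute 2778 mod 11 = 6
6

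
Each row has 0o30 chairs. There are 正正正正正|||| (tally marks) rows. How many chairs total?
Convert 0o30 (octal) → 3×8 = 24 (decimal)
Convert 正正正正正|||| (tally marks) → 5 + 5 + 5 + 5 + 5 + 4 = 29 (decimal)
Compute 24 × 29 = 696
696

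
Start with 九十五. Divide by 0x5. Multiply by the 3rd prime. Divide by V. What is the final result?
Convert 九十五 (Chinese numeral) → 9×10 + 5 = 95 (decimal)
Start: 95
Convert 0x5 (hexadecimal) → 5 (decimal)
95 ÷ 5 = 19
Convert the 3rd prime (prime index) → 5 (decimal)
19 × 5 = 95
Convert V (Roman numeral) → 5 (decimal)
95 ÷ 5 = 19
19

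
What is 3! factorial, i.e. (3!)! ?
Convert 3! (factorial) → 6 (decimal)
Compute 6! = 720
720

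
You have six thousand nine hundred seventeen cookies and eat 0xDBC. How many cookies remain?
Convert six thousand nine hundred seventeen (English words) → 6×1000 + 9×100 + 17 = 6917 (decimal)
Convert 0xDBC (hexadecimal) → 13×256 + 11×16 + 12 = 3516 (decimal)
Compute 6917 - 3516 = 3401
3401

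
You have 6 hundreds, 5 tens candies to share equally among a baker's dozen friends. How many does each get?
Convert 6 hundreds, 5 tens (place-value notation) → 6×100 + 5×10 = 650 (decimal)
Convert a baker's dozen (colloquial) → 13 (decimal)
Compute 650 ÷ 13 = 50
50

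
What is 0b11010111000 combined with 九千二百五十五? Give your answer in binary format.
Convert 0b11010111000 (binary) → 1024 + 512 + 128 + 32 + 16 + 8 = 1720 (decimal)
Convert 九千二百五十五 (Chinese numeral) → 9×1000 + 2×100 + 5×10 + 5 = 9255 (decimal)
Compute 1720 + 9255 = 10975
Convert 10975 (decimal) → 10975 = 8192 + 2048 + 512 + 128 + 64 + 16 + 8 + 4 + 2 + 1 → 0b10101011011111 (binary)
0b10101011011111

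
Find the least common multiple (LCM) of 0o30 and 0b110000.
Convert 0o30 (octal) → 3×8 = 24 (decimal)
Convert 0b110000 (binary) → 32 + 16 = 48 (decimal)
Compute lcm(24, 48) = 48
48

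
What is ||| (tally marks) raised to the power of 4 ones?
Convert ||| (tally marks) → 3 (decimal)
Convert 4 ones (place-value notation) → 4 (decimal)
Compute 3 ^ 4 = 81
81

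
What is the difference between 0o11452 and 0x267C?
Convert 0o11452 (octal) → 1×4096 + 1×512 + 4×64 + 5×8 + 2 = 4906 (decimal)
Convert 0x267C (hexadecimal) → 2×4096 + 6×256 + 7×16 + 12 = 9852 (decimal)
Difference: |4906 - 9852| = 4946
4946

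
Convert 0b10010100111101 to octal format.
Convert 0b10010100111101 (binary) → 8192 + 1024 + 256 + 32 + 16 + 8 + 4 + 1 = 9533 (decimal)
Convert 9533 (decimal) → 9533 = 2×4096 + 2×512 + 4×64 + 7×8 + 5 → 0o22475 (octal)
0o22475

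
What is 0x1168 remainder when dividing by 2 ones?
Convert 0x1168 (hexadecimal) → 1×4096 + 1×256 + 6×16 + 8 = 4456 (decimal)
Convert 2 ones (place-value notation) → 2 (decimal)
Compute 4456 mod 2 = 0
0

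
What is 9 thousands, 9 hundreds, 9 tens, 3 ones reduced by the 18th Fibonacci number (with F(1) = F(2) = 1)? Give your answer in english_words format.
Convert 9 thousands, 9 hundreds, 9 tens, 3 ones (place-value notation) → 9×1000 + 9×100 + 9×10 + 3 = 9993 (decimal)
Convert the 18th Fibonacci number (with F(1) = F(2) = 1) (Fibonacci index) → 2584 (decimal)
Compute 9993 - 2584 = 7409
Convert 7409 (decimal) → 7409 = 7×1000 + 4×100 + 9 → seven thousand four hundred nine (English words)
seven thousand four hundred nine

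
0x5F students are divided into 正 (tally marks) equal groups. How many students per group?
Convert 0x5F (hexadecimal) → 5×16 + 15 = 95 (decimal)
Convert 正 (tally marks) → 5 (decimal)
Compute 95 ÷ 5 = 19
19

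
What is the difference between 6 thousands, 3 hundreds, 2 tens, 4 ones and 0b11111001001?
Convert 6 thousands, 3 hundreds, 2 tens, 4 ones (place-value notation) → 6×1000 + 3×100 + 2×10 + 4 = 6324 (decimal)
Convert 0b11111001001 (binary) → 1024 + 512 + 256 + 128 + 64 + 8 + 1 = 1993 (decimal)
Difference: |6324 - 1993| = 4331
4331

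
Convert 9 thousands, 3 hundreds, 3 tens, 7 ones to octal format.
Convert 9 thousands, 3 hundreds, 3 tens, 7 ones (place-value notation) → 9×1000 + 3×100 + 3×10 + 7 = 9337 (decimal)
Convert 9337 (decimal) → 9337 = 2×4096 + 2×512 + 1×64 + 7×8 + 1 → 0o22171 (octal)
0o22171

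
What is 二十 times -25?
Convert 二十 (Chinese numeral) → 2×10 = 20 (decimal)
Compute 20 × -25 = -500
-500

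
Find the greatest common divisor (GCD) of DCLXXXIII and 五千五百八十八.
Convert DCLXXXIII (Roman numeral) → 500 + 100 + 50 + 10 + 10 + 10 + 1 + 1 + 1 = 683 (decimal)
Convert 五千五百八十八 (Chinese numeral) → 5×1000 + 5×100 + 8×10 + 8 = 5588 (decimal)
Compute gcd(683, 5588) = 1
1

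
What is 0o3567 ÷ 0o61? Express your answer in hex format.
Convert 0o3567 (octal) → 3×512 + 5×64 + 6×8 + 7 = 1911 (decimal)
Convert 0o61 (octal) → 6×8 + 1 = 49 (decimal)
Compute 1911 ÷ 49 = 39
Convert 39 (decimal) → 39 = 2×16 + 7 → 0x27 (hexadecimal)
0x27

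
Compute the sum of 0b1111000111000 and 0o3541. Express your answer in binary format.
Convert 0b1111000111000 (binary) → 4096 + 2048 + 1024 + 512 + 32 + 16 + 8 = 7736 (decimal)
Convert 0o3541 (octal) → 3×512 + 5×64 + 4×8 + 1 = 1889 (decimal)
Compute 7736 + 1889 = 9625
Convert 9625 (decimal) → 9625 = 8192 + 1024 + 256 + 128 + 16 + 8 + 1 → 0b10010110011001 (binary)
0b10010110011001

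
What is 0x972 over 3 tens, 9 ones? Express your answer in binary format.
Convert 0x972 (hexadecimal) → 9×256 + 7×16 + 2 = 2418 (decimal)
Convert 3 tens, 9 ones (place-value notation) → 3×10 + 9 = 39 (decimal)
Compute 2418 ÷ 39 = 62
Convert 62 (decimal) → 62 = 32 + 16 + 8 + 4 + 2 → 0b111110 (binary)
0b111110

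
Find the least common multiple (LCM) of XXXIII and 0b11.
Convert XXXIII (Roman numeral) → 10 + 10 + 10 + 1 + 1 + 1 = 33 (decimal)
Convert 0b11 (binary) → 2 + 1 = 3 (decimal)
Compute lcm(33, 3) = 33
33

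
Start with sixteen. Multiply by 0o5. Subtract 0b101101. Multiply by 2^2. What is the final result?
Convert sixteen (English words) → 16 (decimal)
Start: 16
Convert 0o5 (octal) → 5 (decimal)
16 × 5 = 80
Convert 0b101101 (binary) → 32 + 8 + 4 + 1 = 45 (decimal)
80 - 45 = 35
Convert 2^2 (power) → 4 (decimal)
35 × 4 = 140
140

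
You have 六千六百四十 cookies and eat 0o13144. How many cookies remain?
Convert 六千六百四十 (Chinese numeral) → 6×1000 + 6×100 + 4×10 = 6640 (decimal)
Convert 0o13144 (octal) → 1×4096 + 3×512 + 1×64 + 4×8 + 4 = 5732 (decimal)
Compute 6640 - 5732 = 908
908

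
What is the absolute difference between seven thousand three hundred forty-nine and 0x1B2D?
Convert seven thousand three hundred forty-nine (English words) → 7×1000 + 3×100 + 49 = 7349 (decimal)
Convert 0x1B2D (hexadecimal) → 1×4096 + 11×256 + 2×16 + 13 = 6957 (decimal)
Compute |7349 - 6957| = 392
392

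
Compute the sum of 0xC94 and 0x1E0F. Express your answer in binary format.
Convert 0xC94 (hexadecimal) → 12×256 + 9×16 + 4 = 3220 (decimal)
Convert 0x1E0F (hexadecimal) → 1×4096 + 14×256 + 15 = 7695 (decimal)
Compute 3220 + 7695 = 10915
Convert 10915 (decimal) → 10915 = 8192 + 2048 + 512 + 128 + 32 + 2 + 1 → 0b10101010100011 (binary)
0b10101010100011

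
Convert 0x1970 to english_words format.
Convert 0x1970 (hexadecimal) → 1×4096 + 9×256 + 7×16 = 6512 (decimal)
Convert 6512 (decimal) → 6512 = 6×1000 + 5×100 + 12 → six thousand five hundred twelve (English words)
six thousand five hundred twelve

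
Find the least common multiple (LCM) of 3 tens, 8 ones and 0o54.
Convert 3 tens, 8 ones (place-value notation) → 3×10 + 8 = 38 (decimal)
Convert 0o54 (octal) → 5×8 + 4 = 44 (decimal)
Compute lcm(38, 44) = 836
836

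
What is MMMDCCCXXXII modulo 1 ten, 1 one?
Convert MMMDCCCXXXII (Roman numeral) → 1000 + 1000 + 1000 + 500 + 100 + 100 + 100 + 10 + 10 + 10 + 1 + 1 = 3832 (decimal)
Convert 1 ten, 1 one (place-value notation) → 1×10 + 1 = 11 (decimal)
Compute 3832 mod 11 = 4
4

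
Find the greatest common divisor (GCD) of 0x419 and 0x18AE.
Convert 0x419 (hexadecimal) → 4×256 + 1×16 + 9 = 1049 (decimal)
Convert 0x18AE (hexadecimal) → 1×4096 + 8×256 + 10×16 + 14 = 6318 (decimal)
Compute gcd(1049, 6318) = 1
1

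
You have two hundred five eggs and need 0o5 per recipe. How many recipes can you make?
Convert two hundred five (English words) → 2×100 + 5 = 205 (decimal)
Convert 0o5 (octal) → 5 (decimal)
Compute 205 ÷ 5 = 41
41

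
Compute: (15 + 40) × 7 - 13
Parentheses first: 15 + 40 = 55
Multiply: 55 × 7 = 385
Subtract: 385 - 13 = 372
372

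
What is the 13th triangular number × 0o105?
Convert the 13th triangular number (triangular index) → 13×14/2 = 91 (decimal)
Convert 0o105 (octal) → 1×64 + 5 = 69 (decimal)
Compute 91 × 69 = 6279
6279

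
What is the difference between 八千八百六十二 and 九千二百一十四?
Convert 八千八百六十二 (Chinese numeral) → 8×1000 + 8×100 + 6×10 + 2 = 8862 (decimal)
Convert 九千二百一十四 (Chinese numeral) → 9×1000 + 2×100 + 1×10 + 4 = 9214 (decimal)
Difference: |8862 - 9214| = 352
352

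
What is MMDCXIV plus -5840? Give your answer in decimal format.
Convert MMDCXIV (Roman numeral) → 1000 + 1000 + 500 + 100 + 10 + 4 = 2614 (decimal)
Compute 2614 + -5840 = -3226
-3226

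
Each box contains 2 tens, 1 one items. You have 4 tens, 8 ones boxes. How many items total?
Convert 2 tens, 1 one (place-value notation) → 2×10 + 1 = 21 (decimal)
Convert 4 tens, 8 ones (place-value notation) → 4×10 + 8 = 48 (decimal)
Compute 21 × 48 = 1008
1008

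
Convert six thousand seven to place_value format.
Convert six thousand seven (English words) → 6×1000 + 7 = 6007 (decimal)
Convert 6007 (decimal) → 6007 = 6×1000 + 7 → 6 thousands, 7 ones (place-value notation)
6 thousands, 7 ones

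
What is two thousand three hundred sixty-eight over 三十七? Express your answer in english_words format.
Convert two thousand three hundred sixty-eight (English words) → 2×1000 + 3×100 + 68 = 2368 (decimal)
Convert 三十七 (Chinese numeral) → 3×10 + 7 = 37 (decimal)
Compute 2368 ÷ 37 = 64
Convert 64 (decimal) → sixty-four (English words)
sixty-four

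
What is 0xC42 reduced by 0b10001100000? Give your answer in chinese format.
Convert 0xC42 (hexadecimal) → 12×256 + 4×16 + 2 = 3138 (decimal)
Convert 0b10001100000 (binary) → 1024 + 64 + 32 = 1120 (decimal)
Compute 3138 - 1120 = 2018
Convert 2018 (decimal) → 2018 = 2×1000 + 1×10 + 8 → 二千零一十八 (Chinese numeral)
二千零一十八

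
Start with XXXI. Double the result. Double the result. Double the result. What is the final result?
Convert XXXI (Roman numeral) → 10 + 10 + 10 + 1 = 31 (decimal)
Start: 31
31 × 2 = 62
62 × 2 = 124
124 × 2 = 248
248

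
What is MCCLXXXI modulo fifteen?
Convert MCCLXXXI (Roman numeral) → 1000 + 100 + 100 + 50 + 10 + 10 + 10 + 1 = 1281 (decimal)
Convert fifteen (English words) → 15 (decimal)
Compute 1281 mod 15 = 6
6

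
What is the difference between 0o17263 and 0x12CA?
Convert 0o17263 (octal) → 1×4096 + 7×512 + 2×64 + 6×8 + 3 = 7859 (decimal)
Convert 0x12CA (hexadecimal) → 1×4096 + 2×256 + 12×16 + 10 = 4810 (decimal)
Difference: |7859 - 4810| = 3049
3049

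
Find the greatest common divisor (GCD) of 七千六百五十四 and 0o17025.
Convert 七千六百五十四 (Chinese numeral) → 7×1000 + 6×100 + 5×10 + 4 = 7654 (decimal)
Convert 0o17025 (octal) → 1×4096 + 7×512 + 2×8 + 5 = 7701 (decimal)
Compute gcd(7654, 7701) = 1
1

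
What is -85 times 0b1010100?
Convert 0b1010100 (binary) → 64 + 16 + 4 = 84 (decimal)
Compute -85 × 84 = -7140
-7140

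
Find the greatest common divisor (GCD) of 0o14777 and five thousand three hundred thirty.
Convert 0o14777 (octal) → 1×4096 + 4×512 + 7×64 + 7×8 + 7 = 6655 (decimal)
Convert five thousand three hundred thirty (English words) → 5×1000 + 3×100 + 30 = 5330 (decimal)
Compute gcd(6655, 5330) = 5
5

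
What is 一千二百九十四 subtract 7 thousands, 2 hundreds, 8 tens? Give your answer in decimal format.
Convert 一千二百九十四 (Chinese numeral) → 1×1000 + 2×100 + 9×10 + 4 = 1294 (decimal)
Convert 7 thousands, 2 hundreds, 8 tens (place-value notation) → 7×1000 + 2×100 + 8×10 = 7280 (decimal)
Compute 1294 - 7280 = -5986
-5986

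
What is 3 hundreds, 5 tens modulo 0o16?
Convert 3 hundreds, 5 tens (place-value notation) → 3×100 + 5×10 = 350 (decimal)
Convert 0o16 (octal) → 1×8 + 6 = 14 (decimal)
Compute 350 mod 14 = 0
0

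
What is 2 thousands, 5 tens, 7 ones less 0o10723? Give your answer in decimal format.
Convert 2 thousands, 5 tens, 7 ones (place-value notation) → 2×1000 + 5×10 + 7 = 2057 (decimal)
Convert 0o10723 (octal) → 1×4096 + 7×64 + 2×8 + 3 = 4563 (decimal)
Compute 2057 - 4563 = -2506
-2506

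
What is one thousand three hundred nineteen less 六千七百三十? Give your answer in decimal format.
Convert one thousand three hundred nineteen (English words) → 1×1000 + 3×100 + 19 = 1319 (decimal)
Convert 六千七百三十 (Chinese numeral) → 6×1000 + 7×100 + 3×10 = 6730 (decimal)
Compute 1319 - 6730 = -5411
-5411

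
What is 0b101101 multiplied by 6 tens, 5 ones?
Convert 0b101101 (binary) → 32 + 8 + 4 + 1 = 45 (decimal)
Convert 6 tens, 5 ones (place-value notation) → 6×10 + 5 = 65 (decimal)
Compute 45 × 65 = 2925
2925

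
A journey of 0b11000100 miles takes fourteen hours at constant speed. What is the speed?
Convert 0b11000100 (binary) → 128 + 64 + 4 = 196 (decimal)
Convert fourteen (English words) → 14 (decimal)
Compute 196 ÷ 14 = 14
14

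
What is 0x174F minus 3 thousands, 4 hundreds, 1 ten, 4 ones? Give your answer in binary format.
Convert 0x174F (hexadecimal) → 1×4096 + 7×256 + 4×16 + 15 = 5967 (decimal)
Convert 3 thousands, 4 hundreds, 1 ten, 4 ones (place-value notation) → 3×1000 + 4×100 + 1×10 + 4 = 3414 (decimal)
Compute 5967 - 3414 = 2553
Convert 2553 (decimal) → 2553 = 2048 + 256 + 128 + 64 + 32 + 16 + 8 + 1 → 0b100111111001 (binary)
0b100111111001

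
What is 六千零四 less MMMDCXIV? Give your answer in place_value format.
Convert 六千零四 (Chinese numeral) → 6×1000 + 4 = 6004 (decimal)
Convert MMMDCXIV (Roman numeral) → 1000 + 1000 + 1000 + 500 + 100 + 10 + 4 = 3614 (decimal)
Compute 6004 - 3614 = 2390
Convert 2390 (decimal) → 2390 = 2×1000 + 3×100 + 9×10 → 2 thousands, 3 hundreds, 9 tens (place-value notation)
2 thousands, 3 hundreds, 9 tens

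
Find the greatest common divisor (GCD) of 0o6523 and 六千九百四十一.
Convert 0o6523 (octal) → 6×512 + 5×64 + 2×8 + 3 = 3411 (decimal)
Convert 六千九百四十一 (Chinese numeral) → 6×1000 + 9×100 + 4×10 + 1 = 6941 (decimal)
Compute gcd(3411, 6941) = 1
1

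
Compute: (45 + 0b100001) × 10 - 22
Convert 0b100001 (binary) → 32 + 1 = 33 (decimal)
Expression in decimal: (45 + 33) × 10 - 22
Parentheses first: 45 + 33 = 78
Multiply: 78 × 10 = 780
Subtract: 780 - 22 = 758
758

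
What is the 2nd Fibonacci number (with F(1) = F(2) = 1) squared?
The 2nd Fibonacci number (with F(1) = F(2) = 1) = 1
Compute 1² = 1 × 1 = 1
1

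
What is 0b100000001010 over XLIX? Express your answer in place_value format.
Convert 0b100000001010 (binary) → 2048 + 8 + 2 = 2058 (decimal)
Convert XLIX (Roman numeral) → 40 + 9 = 49 (decimal)
Compute 2058 ÷ 49 = 42
Convert 42 (decimal) → 42 = 4×10 + 2 → 4 tens, 2 ones (place-value notation)
4 tens, 2 ones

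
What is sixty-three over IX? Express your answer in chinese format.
Convert sixty-three (English words) → 63 (decimal)
Convert IX (Roman numeral) → 9 (decimal)
Compute 63 ÷ 9 = 7
Convert 7 (decimal) → 七 (Chinese numeral)
七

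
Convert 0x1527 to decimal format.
Convert 0x1527 (hexadecimal) → 1×4096 + 5×256 + 2×16 + 7 = 5415 (decimal)
5415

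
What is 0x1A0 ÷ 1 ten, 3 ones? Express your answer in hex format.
Convert 0x1A0 (hexadecimal) → 1×256 + 10×16 = 416 (decimal)
Convert 1 ten, 3 ones (place-value notation) → 1×10 + 3 = 13 (decimal)
Compute 416 ÷ 13 = 32
Convert 32 (decimal) → 32 = 2×16 → 0x20 (hexadecimal)
0x20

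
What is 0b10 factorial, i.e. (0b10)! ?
Convert 0b10 (binary) → 2 (decimal)
Compute 2! = 2
2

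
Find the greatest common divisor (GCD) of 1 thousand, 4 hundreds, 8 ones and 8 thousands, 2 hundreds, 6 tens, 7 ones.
Convert 1 thousand, 4 hundreds, 8 ones (place-value notation) → 1×1000 + 4×100 + 8 = 1408 (decimal)
Convert 8 thousands, 2 hundreds, 6 tens, 7 ones (place-value notation) → 8×1000 + 2×100 + 6×10 + 7 = 8267 (decimal)
Compute gcd(1408, 8267) = 1
1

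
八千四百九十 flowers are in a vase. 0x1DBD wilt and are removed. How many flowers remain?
Convert 八千四百九十 (Chinese numeral) → 8×1000 + 4×100 + 9×10 = 8490 (decimal)
Convert 0x1DBD (hexadecimal) → 1×4096 + 13×256 + 11×16 + 13 = 7613 (decimal)
Compute 8490 - 7613 = 877
877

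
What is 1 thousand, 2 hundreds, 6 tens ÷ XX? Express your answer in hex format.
Convert 1 thousand, 2 hundreds, 6 tens (place-value notation) → 1×1000 + 2×100 + 6×10 = 1260 (decimal)
Convert XX (Roman numeral) → 10 + 10 = 20 (decimal)
Compute 1260 ÷ 20 = 63
Convert 63 (decimal) → 63 = 3×16 + 15 → 0x3F (hexadecimal)
0x3F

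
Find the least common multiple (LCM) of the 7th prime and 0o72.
Convert the 7th prime (prime index) → 17 (decimal)
Convert 0o72 (octal) → 7×8 + 2 = 58 (decimal)
Compute lcm(17, 58) = 986
986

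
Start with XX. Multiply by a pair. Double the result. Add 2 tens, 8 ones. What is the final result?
Convert XX (Roman numeral) → 10 + 10 = 20 (decimal)
Start: 20
Convert a pair (colloquial) → 2 (decimal)
20 × 2 = 40
40 × 2 = 80
Convert 2 tens, 8 ones (place-value notation) → 2×10 + 8 = 28 (decimal)
80 + 28 = 108
108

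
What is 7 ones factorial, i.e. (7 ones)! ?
Convert 7 ones (place-value notation) → 7 (decimal)
Compute 7! = 5040
5040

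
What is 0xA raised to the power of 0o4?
Convert 0xA (hexadecimal) → 10 (decimal)
Convert 0o4 (octal) → 4 (decimal)
Compute 10 ^ 4 = 10000
10000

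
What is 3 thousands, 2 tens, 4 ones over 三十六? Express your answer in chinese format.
Convert 3 thousands, 2 tens, 4 ones (place-value notation) → 3×1000 + 2×10 + 4 = 3024 (decimal)
Convert 三十六 (Chinese numeral) → 3×10 + 6 = 36 (decimal)
Compute 3024 ÷ 36 = 84
Convert 84 (decimal) → 84 = 8×10 + 4 → 八十四 (Chinese numeral)
八十四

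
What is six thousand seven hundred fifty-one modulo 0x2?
Convert six thousand seven hundred fifty-one (English words) → 6×1000 + 7×100 + 51 = 6751 (decimal)
Convert 0x2 (hexadecimal) → 2 (decimal)
Compute 6751 mod 2 = 1
1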